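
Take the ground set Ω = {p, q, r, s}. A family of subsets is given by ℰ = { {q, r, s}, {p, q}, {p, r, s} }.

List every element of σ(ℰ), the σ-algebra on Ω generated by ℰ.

Answer: σ(ℰ) = { ∅, {p}, {q}, {p, q}, {r, s}, {p, r, s}, {q, r, s}, Ω }

Trace:
Begin from { ∅, {p, q}, {p, r, s}, {q, r, s}, Ω } (that is, ℰ plus ∅ and Ω).
Iteration 1 (3 new):
  {p}  = Ω∖{q, r, s}
  {q}  = Ω∖{p, r, s}
  {r, s}  = Ω∖{p, q}
  [8 total]
Iteration 2 adds nothing — fixpoint reached.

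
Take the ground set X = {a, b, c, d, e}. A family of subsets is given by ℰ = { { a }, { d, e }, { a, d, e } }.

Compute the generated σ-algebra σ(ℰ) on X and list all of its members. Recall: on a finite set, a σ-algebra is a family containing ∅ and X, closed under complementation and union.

|σ(ℰ)| = 8.  σ(ℰ) = { ∅, { a }, { b, c }, { d, e }, { a, b, c }, { a, d, e }, { b, c, d, e }, X }

Trace:
Initial family (5 sets): { ∅, { a }, { d, e }, { a, d, e }, X }.
Iteration 1 (3 new):
  { b, c }  = ᶜ of { a, d, e }
  { a, b, c }  = ᶜ of { d, e }
  { b, c, d, e }  = ᶜ of { a }
  |family| = 8
Iteration 2: closed — nothing new.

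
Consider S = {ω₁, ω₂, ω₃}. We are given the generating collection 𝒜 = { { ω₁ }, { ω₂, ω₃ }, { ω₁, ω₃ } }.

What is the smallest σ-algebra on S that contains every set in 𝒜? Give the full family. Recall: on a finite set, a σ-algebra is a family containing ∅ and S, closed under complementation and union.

Seed the family with 𝒜 together with ∅ and S: { ∅, { ω₁ }, { ω₁, ω₃ }, { ω₂, ω₃ }, S }.
Round 1 (1 new):
  { ω₂ }  = { ω₁, ω₃ }ᶜ
  — 6 sets.
Round 2 adds 1:
  { ω₁, ω₂ }  = { ω₂ } ∪ { ω₁ }
  — 7 sets.
Round 3: +1 →
  { ω₃ }  = { ω₁, ω₂ }ᶜ
  — 8 sets.
Round 4: stable.

Hence σ(𝒜) has 8 members: { ∅, { ω₁ }, { ω₂ }, { ω₃ }, { ω₁, ω₂ }, { ω₁, ω₃ }, { ω₂, ω₃ }, S }.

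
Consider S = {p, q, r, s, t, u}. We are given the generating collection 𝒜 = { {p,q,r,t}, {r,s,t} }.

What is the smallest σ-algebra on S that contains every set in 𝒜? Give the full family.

Start: 𝒜 ∪ {∅, S} = { {}, {r,s,t}, {p,q,r,t}, S }.
Round 1. New:
  {s,u}  = {p,q,r,t}ᶜ
  {p,q,u}  = {r,s,t}ᶜ
  {p,q,r,s,t}  = {p,q,r,t} ∪ {r,s,t}
  — 7 sets.
Round 2 adds 4:
  {u}  = {p,q,r,s,t}ᶜ
  {p,q,s,u}  = {p,q,u} ∪ {s,u}
  {r,s,t,u}  = {r,s,t} ∪ {s,u}
  {p,q,r,t,u}  = {p,q,u} ∪ {p,q,r,t}
  — 11 sets.
Round 3: +3 →
  {s}  = {p,q,r,t,u}ᶜ
  {p,q}  = {r,s,t,u}ᶜ
  {r,t}  = {p,q,s,u}ᶜ
  — 14 sets.
Round 4: +2 →
  {p,q,s}  = {p,q} ∪ {s}
  {r,t,u}  = {r,t} ∪ {u}
  — 16 sets.
Round 5: stable.

Hence σ(𝒜) has 16 members: { {}, {s}, {u}, {p,q}, {r,t}, {s,u}, {p,q,s}, {p,q,u}, {r,s,t}, {r,t,u}, {p,q,r,t}, {p,q,s,u}, {r,s,t,u}, {p,q,r,s,t}, {p,q,r,t,u}, S }.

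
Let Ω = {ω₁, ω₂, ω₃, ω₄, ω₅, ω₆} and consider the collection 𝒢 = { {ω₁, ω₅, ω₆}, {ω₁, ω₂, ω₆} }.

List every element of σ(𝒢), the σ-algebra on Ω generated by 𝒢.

Seed the family with 𝒢 together with ∅ and Ω: { ∅, {ω₁, ω₂, ω₆}, {ω₁, ω₅, ω₆}, Ω }.
Step 1 adds 3:
  {ω₂, ω₃, ω₄}  = {ω₁, ω₅, ω₆}ᶜ
  {ω₃, ω₄, ω₅}  = {ω₁, ω₂, ω₆}ᶜ
  {ω₁, ω₂, ω₅, ω₆}  = {ω₁, ω₅, ω₆} ∪ {ω₁, ω₂, ω₆}
Step 2: +4 →
  {ω₃, ω₄}  = {ω₁, ω₂, ω₅, ω₆}ᶜ
  {ω₂, ω₃, ω₄, ω₅}  = {ω₃, ω₄, ω₅} ∪ {ω₂, ω₃, ω₄}
  {ω₁, ω₂, ω₃, ω₄, ω₆}  = {ω₂, ω₃, ω₄} ∪ {ω₁, ω₂, ω₆}
  {ω₁, ω₃, ω₄, ω₅, ω₆}  = {ω₃, ω₄, ω₅} ∪ {ω₁, ω₅, ω₆}
Step 3. New:
  {ω₂}  = {ω₁, ω₃, ω₄, ω₅, ω₆}ᶜ
  {ω₅}  = {ω₁, ω₂, ω₃, ω₄, ω₆}ᶜ
  {ω₁, ω₆}  = {ω₂, ω₃, ω₄, ω₅}ᶜ
Step 4 (2 new):
  {ω₂, ω₅}  = {ω₂} ∪ {ω₅}
  {ω₁, ω₃, ω₄, ω₆}  = {ω₃, ω₄} ∪ {ω₁, ω₆}
Step 5 adds nothing — fixpoint reached.

Therefore σ(𝒢) = { ∅, {ω₂}, {ω₅}, {ω₁, ω₆}, {ω₂, ω₅}, {ω₃, ω₄}, {ω₁, ω₂, ω₆}, {ω₁, ω₅, ω₆}, {ω₂, ω₃, ω₄}, {ω₃, ω₄, ω₅}, {ω₁, ω₂, ω₅, ω₆}, {ω₁, ω₃, ω₄, ω₆}, {ω₂, ω₃, ω₄, ω₅}, {ω₁, ω₂, ω₃, ω₄, ω₆}, {ω₁, ω₃, ω₄, ω₅, ω₆}, Ω } (|σ(𝒢)| = 16).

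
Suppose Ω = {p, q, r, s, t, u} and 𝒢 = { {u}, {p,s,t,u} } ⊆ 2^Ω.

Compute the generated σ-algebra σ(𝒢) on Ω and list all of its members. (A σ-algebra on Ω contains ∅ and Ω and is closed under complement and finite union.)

Begin from { {}, {u}, {p,s,t,u}, Ω } (that is, 𝒢 plus ∅ and Ω).
Iteration 1: +2 →
  {q,r}  = complement {p,s,t,u}
  {p,q,r,s,t}  = complement {u}
  [6 total]
Iteration 2. New:
  {q,r,u}  = {q,r} ∪ {u}
  [7 total]
Iteration 3: 1 new —
  {p,s,t}  = complement {q,r,u}
  [8 total]
Iteration 4 adds nothing — fixpoint reached.

Hence σ(𝒢) has 8 members: { {}, {u}, {q,r}, {p,s,t}, {q,r,u}, {p,s,t,u}, {p,q,r,s,t}, Ω }.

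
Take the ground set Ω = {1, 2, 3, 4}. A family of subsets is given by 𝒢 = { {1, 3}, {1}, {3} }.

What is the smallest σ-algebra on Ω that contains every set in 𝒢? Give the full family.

σ(𝒢) (8 sets): { ∅, {1}, {3}, {1, 3}, {2, 4}, {1, 2, 4}, {2, 3, 4}, Ω }

Working:
Seed the family with 𝒢 together with ∅ and Ω: { ∅, {1}, {3}, {1, 3}, Ω }.
Step 1 adds 3:
  {2, 4}  = complement {1, 3}
  {1, 2, 4}  = complement {3}
  {2, 3, 4}  = complement {1}
  — 8 sets.
Step 2: no new sets; the family is a σ-algebra.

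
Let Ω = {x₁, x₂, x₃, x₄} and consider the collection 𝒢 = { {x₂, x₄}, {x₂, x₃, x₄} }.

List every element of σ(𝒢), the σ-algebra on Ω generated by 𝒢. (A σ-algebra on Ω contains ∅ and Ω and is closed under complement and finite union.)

σ(𝒢) = { ∅, {x₁}, {x₃}, {x₁, x₃}, {x₂, x₄}, {x₁, x₂, x₄}, {x₂, x₃, x₄}, Ω }

Derivation:
Start: 𝒢 ∪ {∅, Ω} = { ∅, {x₂, x₄}, {x₂, x₃, x₄}, Ω }.
Step 1 (2 new):
  {x₁}  = Ω∖{x₂, x₃, x₄}
  {x₁, x₃}  = Ω∖{x₂, x₄}
Step 2. New:
  {x₁, x₂, x₄}  = {x₂, x₄} ∪ {x₁}
Step 3: +1 →
  {x₃}  = Ω∖{x₁, x₂, x₄}
Step 4: stable.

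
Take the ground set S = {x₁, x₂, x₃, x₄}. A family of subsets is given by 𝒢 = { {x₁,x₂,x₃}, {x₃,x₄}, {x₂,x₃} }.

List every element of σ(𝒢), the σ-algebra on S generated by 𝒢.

Answer: σ(𝒢) = { ∅, {x₁}, {x₂}, {x₃}, {x₄}, {x₁,x₂}, {x₁,x₃}, {x₁,x₄}, {x₂,x₃}, {x₂,x₄}, {x₃,x₄}, {x₁,x₂,x₃}, {x₁,x₂,x₄}, {x₁,x₃,x₄}, {x₂,x₃,x₄}, S }

Derivation:
Take S₀ = 𝒢 ∪ {∅, S} = { ∅, {x₂,x₃}, {x₃,x₄}, {x₁,x₂,x₃}, S }.
Round 1. New:
  {x₄}  = complement {x₁,x₂,x₃}
  {x₁,x₂}  = complement {x₃,x₄}
  {x₁,x₄}  = complement {x₂,x₃}
  {x₂,x₃,x₄}  = {x₃,x₄} ∪ {x₂,x₃}
  (now 9)
Round 2. New:
  {x₁}  = complement {x₂,x₃,x₄}
  {x₁,x₂,x₄}  = {x₁,x₂} ∪ {x₁,x₄}
  {x₁,x₃,x₄}  = {x₃,x₄} ∪ {x₁,x₄}
  (now 12)
Round 3 adds 2:
  {x₂}  = complement {x₁,x₃,x₄}
  {x₃}  = complement {x₁,x₂,x₄}
  (now 14)
Round 4 adds 2:
  {x₁,x₃}  = {x₃} ∪ {x₁}
  {x₂,x₄}  = {x₄} ∪ {x₂}
  (now 16)
Round 5: closed — nothing new.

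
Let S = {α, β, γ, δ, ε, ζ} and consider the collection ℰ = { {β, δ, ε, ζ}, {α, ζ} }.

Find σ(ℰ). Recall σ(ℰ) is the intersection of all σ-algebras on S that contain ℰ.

σ(ℰ) = { {}, {α}, {γ}, {ζ}, {α, γ}, {α, ζ}, {γ, ζ}, {α, γ, ζ}, {β, δ, ε}, {α, β, δ, ε}, {β, γ, δ, ε}, {β, δ, ε, ζ}, {α, β, γ, δ, ε}, {α, β, δ, ε, ζ}, {β, γ, δ, ε, ζ}, S }

Working:
Take S₀ = ℰ ∪ {∅, S} = { {}, {α, ζ}, {β, δ, ε, ζ}, S }.
Step 1: 3 new —
  {α, γ}  = S∖{β, δ, ε, ζ}
  {β, γ, δ, ε}  = S∖{α, ζ}
  {α, β, δ, ε, ζ}  = {β, δ, ε, ζ} ∪ {α, ζ}
  |family| = 7
Step 2. New:
  {γ}  = S∖{α, β, δ, ε, ζ}
  {α, γ, ζ}  = {α, γ} ∪ {α, ζ}
  {α, β, γ, δ, ε}  = {α, γ} ∪ {β, γ, δ, ε}
  {β, γ, δ, ε, ζ}  = {β, δ, ε, ζ} ∪ {β, γ, δ, ε}
  |family| = 11
Step 3: 3 new —
  {α}  = S∖{β, γ, δ, ε, ζ}
  {ζ}  = S∖{α, β, γ, δ, ε}
  {β, δ, ε}  = S∖{α, γ, ζ}
  |family| = 14
Step 4: +2 →
  {γ, ζ}  = {γ} ∪ {ζ}
  {α, β, δ, ε}  = {β, δ, ε} ∪ {α}
  |family| = 16
Step 5 adds nothing — fixpoint reached.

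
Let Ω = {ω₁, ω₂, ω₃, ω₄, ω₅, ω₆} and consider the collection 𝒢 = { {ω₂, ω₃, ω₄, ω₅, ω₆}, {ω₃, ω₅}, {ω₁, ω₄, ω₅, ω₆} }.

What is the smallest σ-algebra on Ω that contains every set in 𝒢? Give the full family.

Initial family (5 sets): { {}, {ω₃, ω₅}, {ω₁, ω₄, ω₅, ω₆}, {ω₂, ω₃, ω₄, ω₅, ω₆}, Ω }.
Iteration 1 (4 new):
  {ω₁}  = complement {ω₂, ω₃, ω₄, ω₅, ω₆}
  {ω₂, ω₃}  = complement {ω₁, ω₄, ω₅, ω₆}
  {ω₁, ω₂, ω₄, ω₆}  = complement {ω₃, ω₅}
  {ω₁, ω₃, ω₄, ω₅, ω₆}  = {ω₃, ω₅} ∪ {ω₁, ω₄, ω₅, ω₆}
  |family| = 9
Iteration 2 adds 6:
  {ω₂}  = complement {ω₁, ω₃, ω₄, ω₅, ω₆}
  {ω₁, ω₂, ω₃}  = {ω₂, ω₃} ∪ {ω₁}
  {ω₁, ω₃, ω₅}  = {ω₃, ω₅} ∪ {ω₁}
  {ω₂, ω₃, ω₅}  = {ω₂, ω₃} ∪ {ω₃, ω₅}
  {ω₁, ω₂, ω₃, ω₄, ω₆}  = {ω₁, ω₂, ω₄, ω₆} ∪ {ω₂, ω₃}
  {ω₁, ω₂, ω₄, ω₅, ω₆}  = {ω₁, ω₂, ω₄, ω₆} ∪ {ω₁, ω₄, ω₅, ω₆}
  |family| = 15
Iteration 3 (7 new):
  {ω₃}  = complement {ω₁, ω₂, ω₄, ω₅, ω₆}
  {ω₅}  = complement {ω₁, ω₂, ω₃, ω₄, ω₆}
  {ω₁, ω₂}  = {ω₂} ∪ {ω₁}
  {ω₁, ω₄, ω₆}  = complement {ω₂, ω₃, ω₅}
  {ω₂, ω₄, ω₆}  = complement {ω₁, ω₃, ω₅}
  {ω₄, ω₅, ω₆}  = complement {ω₁, ω₂, ω₃}
  {ω₁, ω₂, ω₃, ω₅}  = {ω₂, ω₃, ω₅} ∪ {ω₁, ω₂, ω₃}
  |family| = 22
Iteration 4. New:
  {ω₁, ω₃}  = {ω₃} ∪ {ω₁}
  {ω₁, ω₅}  = {ω₅} ∪ {ω₁}
  {ω₂, ω₅}  = {ω₂} ∪ {ω₅}
  {ω₄, ω₆}  = complement {ω₁, ω₂, ω₃, ω₅}
  {ω₁, ω₂, ω₅}  = {ω₁, ω₂} ∪ {ω₅}
  {ω₁, ω₃, ω₄, ω₆}  = {ω₁, ω₄, ω₆} ∪ {ω₃}
  {ω₂, ω₃, ω₄, ω₆}  = {ω₂, ω₄, ω₆} ∪ {ω₃}
  {ω₂, ω₄, ω₅, ω₆}  = {ω₂, ω₄, ω₆} ∪ {ω₄, ω₅, ω₆}
  {ω₃, ω₄, ω₅, ω₆}  = complement {ω₁, ω₂}
  |family| = 31
Iteration 5. New:
  {ω₃, ω₄, ω₆}  = complement {ω₁, ω₂, ω₅}
  |family| = 32
Iteration 6: closed — nothing new.

|σ(𝒢)| = 32.  σ(𝒢) = { {}, {ω₁}, {ω₂}, {ω₃}, {ω₅}, {ω₁, ω₂}, {ω₁, ω₃}, {ω₁, ω₅}, {ω₂, ω₃}, {ω₂, ω₅}, {ω₃, ω₅}, {ω₄, ω₆}, {ω₁, ω₂, ω₃}, {ω₁, ω₂, ω₅}, {ω₁, ω₃, ω₅}, {ω₁, ω₄, ω₆}, {ω₂, ω₃, ω₅}, {ω₂, ω₄, ω₆}, {ω₃, ω₄, ω₆}, {ω₄, ω₅, ω₆}, {ω₁, ω₂, ω₃, ω₅}, {ω₁, ω₂, ω₄, ω₆}, {ω₁, ω₃, ω₄, ω₆}, {ω₁, ω₄, ω₅, ω₆}, {ω₂, ω₃, ω₄, ω₆}, {ω₂, ω₄, ω₅, ω₆}, {ω₃, ω₄, ω₅, ω₆}, {ω₁, ω₂, ω₃, ω₄, ω₆}, {ω₁, ω₂, ω₄, ω₅, ω₆}, {ω₁, ω₃, ω₄, ω₅, ω₆}, {ω₂, ω₃, ω₄, ω₅, ω₆}, Ω }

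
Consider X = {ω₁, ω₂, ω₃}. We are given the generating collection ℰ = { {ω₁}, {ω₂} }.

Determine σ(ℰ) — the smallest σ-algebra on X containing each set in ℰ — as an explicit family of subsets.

Start: ℰ ∪ {∅, X} = { {}, {ω₁}, {ω₂}, X }.
Iteration 1: +3 →
  {ω₁, ω₂}  = {ω₁} ∪ {ω₂}
  {ω₁, ω₃}  = {ω₂}ᶜ
  {ω₂, ω₃}  = {ω₁}ᶜ
  (now 7)
Iteration 2 adds 1:
  {ω₃}  = {ω₁, ω₂}ᶜ
  (now 8)
Iteration 3 adds nothing — fixpoint reached.

Hence σ(ℰ) has 8 members: { {}, {ω₁}, {ω₂}, {ω₃}, {ω₁, ω₂}, {ω₁, ω₃}, {ω₂, ω₃}, X }.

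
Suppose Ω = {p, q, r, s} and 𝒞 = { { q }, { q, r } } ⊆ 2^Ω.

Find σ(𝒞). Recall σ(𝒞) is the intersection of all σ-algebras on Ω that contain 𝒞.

Start: 𝒞 ∪ {∅, Ω} = { ∅, { q }, { q, r }, Ω }.
Round 1 (2 new):
  { p, s }  = Ω∖{ q, r }
  { p, r, s }  = Ω∖{ q }
  [6 total]
Round 2 (1 new):
  { p, q, s }  = { p, s } ∪ { q }
  [7 total]
Round 3 adds 1:
  { r }  = Ω∖{ p, q, s }
  [8 total]
After Round 4 the family is unchanged; done.

σ(𝒞) = { ∅, { q }, { r }, { p, s }, { q, r }, { p, q, s }, { p, r, s }, Ω }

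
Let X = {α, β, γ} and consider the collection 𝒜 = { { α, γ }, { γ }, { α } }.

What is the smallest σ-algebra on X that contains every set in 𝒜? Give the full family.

|σ(𝒜)| = 8.  σ(𝒜) = { {  }, { α }, { β }, { γ }, { α, β }, { α, γ }, { β, γ }, X }

Working:
Begin from { {  }, { α }, { γ }, { α, γ }, X } (that is, 𝒜 plus ∅ and X).
Round 1. New:
  { β }  = X∖{ α, γ }
  { α, β }  = X∖{ γ }
  { β, γ }  = X∖{ α }
  |family| = 8
Round 2: closed — nothing new.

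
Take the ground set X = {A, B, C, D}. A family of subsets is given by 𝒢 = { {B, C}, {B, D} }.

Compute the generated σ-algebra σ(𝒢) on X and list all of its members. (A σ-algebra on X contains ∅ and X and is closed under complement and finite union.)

Answer: σ(𝒢) = { ∅, {A}, {B}, {C}, {D}, {A, B}, {A, C}, {A, D}, {B, C}, {B, D}, {C, D}, {A, B, C}, {A, B, D}, {A, C, D}, {B, C, D}, X }

Derivation:
Start: 𝒢 ∪ {∅, X} = { ∅, {B, C}, {B, D}, X }.
Round 1 (3 new):
  {A, C}  = ᶜ of {B, D}
  {A, D}  = ᶜ of {B, C}
  {B, C, D}  = {B, D} ∪ {B, C}
  |family| = 7
Round 2. New:
  {A}  = ᶜ of {B, C, D}
  {A, B, C}  = {B, C} ∪ {A, C}
  {A, B, D}  = {A, D} ∪ {B, D}
  {A, C, D}  = {A, D} ∪ {A, C}
  |family| = 11
Round 3. New:
  {B}  = ᶜ of {A, C, D}
  {C}  = ᶜ of {A, B, D}
  {D}  = ᶜ of {A, B, C}
  |family| = 14
Round 4: 2 new —
  {A, B}  = {B} ∪ {A}
  {C, D}  = {C} ∪ {D}
  |family| = 16
Round 5 adds nothing — fixpoint reached.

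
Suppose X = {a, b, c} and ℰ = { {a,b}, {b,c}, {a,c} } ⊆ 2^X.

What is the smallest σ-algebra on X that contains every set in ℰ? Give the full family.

|σ(ℰ)| = 8.  σ(ℰ) = { ∅, {a}, {b}, {c}, {a,b}, {a,c}, {b,c}, X }

Check:
Take S₀ = ℰ ∪ {∅, X} = { ∅, {a,b}, {a,c}, {b,c}, X }.
Pass 1: 3 new —
  {a}  = X∖{b,c}
  {b}  = X∖{a,c}
  {c}  = X∖{a,b}
After Pass 2 the family is unchanged; done.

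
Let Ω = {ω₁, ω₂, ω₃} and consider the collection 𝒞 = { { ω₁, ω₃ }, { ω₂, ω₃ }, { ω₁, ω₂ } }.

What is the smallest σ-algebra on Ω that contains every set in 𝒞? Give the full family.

σ(𝒞) (8 sets): { {}, { ω₁ }, { ω₂ }, { ω₃ }, { ω₁, ω₂ }, { ω₁, ω₃ }, { ω₂, ω₃ }, Ω }

Derivation:
Initial family (5 sets): { {}, { ω₁, ω₂ }, { ω₁, ω₃ }, { ω₂, ω₃ }, Ω }.
Step 1. New:
  { ω₁ }  = Ω∖{ ω₂, ω₃ }
  { ω₂ }  = Ω∖{ ω₁, ω₃ }
  { ω₃ }  = Ω∖{ ω₁, ω₂ }
  [8 total]
Step 2: closed — nothing new.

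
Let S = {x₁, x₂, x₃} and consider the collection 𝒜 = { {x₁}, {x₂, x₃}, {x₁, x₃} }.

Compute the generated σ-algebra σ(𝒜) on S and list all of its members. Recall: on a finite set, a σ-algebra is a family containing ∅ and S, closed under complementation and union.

σ(𝒜) = { ∅, {x₁}, {x₂}, {x₃}, {x₁, x₂}, {x₁, x₃}, {x₂, x₃}, S }

Derivation:
Initial family (5 sets): { ∅, {x₁}, {x₁, x₃}, {x₂, x₃}, S }.
Pass 1: 1 new —
  {x₂}  = ᶜ of {x₁, x₃}
  [6 total]
Pass 2: 1 new —
  {x₁, x₂}  = {x₂} ∪ {x₁}
  [7 total]
Pass 3 adds 1:
  {x₃}  = ᶜ of {x₁, x₂}
  [8 total]
Pass 4: already closed under ᶜ and ∪.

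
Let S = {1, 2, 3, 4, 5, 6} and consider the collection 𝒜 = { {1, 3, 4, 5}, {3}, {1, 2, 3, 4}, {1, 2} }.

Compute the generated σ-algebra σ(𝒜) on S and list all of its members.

|σ(𝒜)| = 64.  σ(𝒜) = { {}, {1}, {2}, {3}, {4}, {5}, {6}, {1, 2}, {1, 3}, {1, 4}, {1, 5}, {1, 6}, {2, 3}, {2, 4}, {2, 5}, {2, 6}, {3, 4}, {3, 5}, {3, 6}, {4, 5}, {4, 6}, {5, 6}, {1, 2, 3}, {1, 2, 4}, {1, 2, 5}, {1, 2, 6}, {1, 3, 4}, {1, 3, 5}, {1, 3, 6}, {1, 4, 5}, {1, 4, 6}, {1, 5, 6}, {2, 3, 4}, {2, 3, 5}, {2, 3, 6}, {2, 4, 5}, {2, 4, 6}, {2, 5, 6}, {3, 4, 5}, {3, 4, 6}, {3, 5, 6}, {4, 5, 6}, {1, 2, 3, 4}, {1, 2, 3, 5}, {1, 2, 3, 6}, {1, 2, 4, 5}, {1, 2, 4, 6}, {1, 2, 5, 6}, {1, 3, 4, 5}, {1, 3, 4, 6}, {1, 3, 5, 6}, {1, 4, 5, 6}, {2, 3, 4, 5}, {2, 3, 4, 6}, {2, 3, 5, 6}, {2, 4, 5, 6}, {3, 4, 5, 6}, {1, 2, 3, 4, 5}, {1, 2, 3, 4, 6}, {1, 2, 3, 5, 6}, {1, 2, 4, 5, 6}, {1, 3, 4, 5, 6}, {2, 3, 4, 5, 6}, S }

Working:
Seed the family with 𝒜 together with ∅ and S: { {}, {3}, {1, 2}, {1, 2, 3, 4}, {1, 3, 4, 5}, S }.
Round 1 adds 6:
  {2, 6}  = S∖{1, 3, 4, 5}
  {5, 6}  = S∖{1, 2, 3, 4}
  {1, 2, 3}  = {3} ∪ {1, 2}
  {3, 4, 5, 6}  = S∖{1, 2}
  {1, 2, 3, 4, 5}  = {1, 3, 4, 5} ∪ {1, 2}
  {1, 2, 4, 5, 6}  = S∖{3}
Round 2: +12 →
  {6}  = S∖{1, 2, 3, 4, 5}
  {1, 2, 6}  = {1, 2} ∪ {2, 6}
  {2, 3, 6}  = {2, 6} ∪ {3}
  {2, 5, 6}  = {5, 6} ∪ {2, 6}
  {3, 5, 6}  = {5, 6} ∪ {3}
  {4, 5, 6}  = S∖{1, 2, 3}
  {1, 2, 3, 6}  = {1, 2, 3} ∪ {2, 6}
  {1, 2, 5, 6}  = {5, 6} ∪ {1, 2}
  {1, 2, 3, 4, 6}  = {2, 6} ∪ {1, 2, 3, 4}
  {1, 2, 3, 5, 6}  = {1, 2, 3} ∪ {5, 6}
  {1, 3, 4, 5, 6}  = {5, 6} ∪ {1, 3, 4, 5}
  {2, 3, 4, 5, 6}  = {3, 4, 5, 6} ∪ {2, 6}
Round 3. New:
  {1}  = S∖{2, 3, 4, 5, 6}
  {2}  = S∖{1, 3, 4, 5, 6}
  {4}  = S∖{1, 2, 3, 5, 6}
  {5}  = S∖{1, 2, 3, 4, 6}
  {3, 4}  = S∖{1, 2, 5, 6}
  {3, 6}  = {6} ∪ {3}
  {4, 5}  = S∖{1, 2, 3, 6}
  {1, 2, 4}  = S∖{3, 5, 6}
  {1, 3, 4}  = S∖{2, 5, 6}
  {1, 4, 5}  = S∖{2, 3, 6}
  {3, 4, 5}  = S∖{1, 2, 6}
  {2, 3, 5, 6}  = {5, 6} ∪ {2, 3, 6}
  {2, 4, 5, 6}  = {4, 5, 6} ∪ {2, 6}
Round 4: +24 →
  {1, 3}  = S∖{2, 4, 5, 6}
  {1, 4}  = S∖{2, 3, 5, 6}
  {1, 5}  = {1} ∪ {5}
  {1, 6}  = {1} ∪ {6}
  {2, 3}  = {2} ∪ {3}
  {2, 4}  = {2} ∪ {4}
  {2, 5}  = {2} ∪ {5}
  {3, 5}  = {5} ∪ {3}
  {4, 6}  = {6} ∪ {4}
  {1, 2, 5}  = {1, 2} ∪ {5}
  {1, 3, 6}  = {1} ∪ {3, 6}
  {1, 5, 6}  = {5, 6} ∪ {1}
  {2, 3, 4}  = {3, 4} ∪ {2}
  {2, 4, 5}  = {2} ∪ {4, 5}
  {2, 4, 6}  = {2, 6} ∪ {4}
  {3, 4, 6}  = {3, 4} ∪ {6}
  {1, 2, 3, 5}  = {1, 2, 3} ∪ {5}
  {1, 2, 4, 5}  = S∖{3, 6}
  {1, 2, 4, 6}  = {2, 6} ∪ {1, 2, 4}
  {1, 3, 4, 6}  = {6} ∪ {1, 3, 4}
  {1, 3, 5, 6}  = {1} ∪ {3, 5, 6}
  {1, 4, 5, 6}  = {1, 4, 5} ∪ {5, 6}
  {2, 3, 4, 5}  = {3, 4, 5} ∪ {2}
  {2, 3, 4, 6}  = {3, 4} ∪ {2, 3, 6}
Round 5: 3 new —
  {1, 3, 5}  = S∖{2, 4, 6}
  {1, 4, 6}  = {1, 6} ∪ {1, 4}
  {2, 3, 5}  = {2, 5} ∪ {3, 5}
Round 6: stable.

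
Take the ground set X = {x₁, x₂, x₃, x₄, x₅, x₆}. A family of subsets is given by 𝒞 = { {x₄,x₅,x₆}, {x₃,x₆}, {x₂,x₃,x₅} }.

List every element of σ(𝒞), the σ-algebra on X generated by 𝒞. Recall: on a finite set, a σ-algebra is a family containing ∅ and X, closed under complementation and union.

σ(𝒞) = { {}, {x₁}, {x₂}, {x₃}, {x₄}, {x₅}, {x₆}, {x₁,x₂}, {x₁,x₃}, {x₁,x₄}, {x₁,x₅}, {x₁,x₆}, {x₂,x₃}, {x₂,x₄}, {x₂,x₅}, {x₂,x₆}, {x₃,x₄}, {x₃,x₅}, {x₃,x₆}, {x₄,x₅}, {x₄,x₆}, {x₅,x₆}, {x₁,x₂,x₃}, {x₁,x₂,x₄}, {x₁,x₂,x₅}, {x₁,x₂,x₆}, {x₁,x₃,x₄}, {x₁,x₃,x₅}, {x₁,x₃,x₆}, {x₁,x₄,x₅}, {x₁,x₄,x₆}, {x₁,x₅,x₆}, {x₂,x₃,x₄}, {x₂,x₃,x₅}, {x₂,x₃,x₆}, {x₂,x₄,x₅}, {x₂,x₄,x₆}, {x₂,x₅,x₆}, {x₃,x₄,x₅}, {x₃,x₄,x₆}, {x₃,x₅,x₆}, {x₄,x₅,x₆}, {x₁,x₂,x₃,x₄}, {x₁,x₂,x₃,x₅}, {x₁,x₂,x₃,x₆}, {x₁,x₂,x₄,x₅}, {x₁,x₂,x₄,x₆}, {x₁,x₂,x₅,x₆}, {x₁,x₃,x₄,x₅}, {x₁,x₃,x₄,x₆}, {x₁,x₃,x₅,x₆}, {x₁,x₄,x₅,x₆}, {x₂,x₃,x₄,x₅}, {x₂,x₃,x₄,x₆}, {x₂,x₃,x₅,x₆}, {x₂,x₄,x₅,x₆}, {x₃,x₄,x₅,x₆}, {x₁,x₂,x₃,x₄,x₅}, {x₁,x₂,x₃,x₄,x₆}, {x₁,x₂,x₃,x₅,x₆}, {x₁,x₂,x₄,x₅,x₆}, {x₁,x₃,x₄,x₅,x₆}, {x₂,x₃,x₄,x₅,x₆}, X }

Working:
Start: 𝒞 ∪ {∅, X} = { {}, {x₃,x₆}, {x₂,x₃,x₅}, {x₄,x₅,x₆}, X }.
Iteration 1. New:
  {x₁,x₂,x₃}  = {x₄,x₅,x₆}ᶜ
  {x₁,x₄,x₆}  = {x₂,x₃,x₅}ᶜ
  {x₁,x₂,x₄,x₅}  = {x₃,x₆}ᶜ
  {x₂,x₃,x₅,x₆}  = {x₂,x₃,x₅} ∪ {x₃,x₆}
  {x₃,x₄,x₅,x₆}  = {x₃,x₆} ∪ {x₄,x₅,x₆}
  {x₂,x₃,x₄,x₅,x₆}  = {x₂,x₃,x₅} ∪ {x₄,x₅,x₆}
  |family| = 11
Iteration 2 (12 new):
  {x₁}  = {x₂,x₃,x₄,x₅,x₆}ᶜ
  {x₁,x₂}  = {x₃,x₄,x₅,x₆}ᶜ
  {x₁,x₄}  = {x₂,x₃,x₅,x₆}ᶜ
  {x₁,x₂,x₃,x₅}  = {x₁,x₂,x₃} ∪ {x₂,x₃,x₅}
  {x₁,x₂,x₃,x₆}  = {x₁,x₂,x₃} ∪ {x₃,x₆}
  {x₁,x₃,x₄,x₆}  = {x₁,x₄,x₆} ∪ {x₃,x₆}
  {x₁,x₄,x₅,x₆}  = {x₁,x₄,x₆} ∪ {x₄,x₅,x₆}
  {x₁,x₂,x₃,x₄,x₅}  = {x₁,x₂,x₃} ∪ {x₁,x₂,x₄,x₅}
  {x₁,x₂,x₃,x₄,x₆}  = {x₁,x₂,x₃} ∪ {x₁,x₄,x₆}
  {x₁,x₂,x₃,x₅,x₆}  = {x₁,x₂,x₃} ∪ {x₂,x₃,x₅,x₆}
  {x₁,x₂,x₄,x₅,x₆}  = {x₁,x₄,x₆} ∪ {x₁,x₂,x₄,x₅}
  {x₁,x₃,x₄,x₅,x₆}  = {x₃,x₄,x₅,x₆} ∪ {x₁,x₄,x₆}
  |family| = 23
Iteration 3. New:
  {x₂}  = {x₁,x₃,x₄,x₅,x₆}ᶜ
  {x₃}  = {x₁,x₂,x₄,x₅,x₆}ᶜ
  {x₄}  = {x₁,x₂,x₃,x₅,x₆}ᶜ
  {x₅}  = {x₁,x₂,x₃,x₄,x₆}ᶜ
  {x₆}  = {x₁,x₂,x₃,x₄,x₅}ᶜ
  {x₂,x₃}  = {x₁,x₄,x₅,x₆}ᶜ
  {x₂,x₅}  = {x₁,x₃,x₄,x₆}ᶜ
  {x₄,x₅}  = {x₁,x₂,x₃,x₆}ᶜ
  {x₄,x₆}  = {x₁,x₂,x₃,x₅}ᶜ
  {x₁,x₂,x₄}  = {x₁,x₄} ∪ {x₁,x₂}
  {x₁,x₃,x₆}  = {x₃,x₆} ∪ {x₁}
  {x₁,x₂,x₃,x₄}  = {x₁,x₄} ∪ {x₁,x₂,x₃}
  {x₁,x₂,x₄,x₆}  = {x₁,x₄,x₆} ∪ {x₁,x₂}
  |family| = 36
Iteration 4 adds 24:
  {x₁,x₃}  = {x₁} ∪ {x₃}
  {x₁,x₅}  = {x₁} ∪ {x₅}
  {x₁,x₆}  = {x₁} ∪ {x₆}
  {x₂,x₄}  = {x₂} ∪ {x₄}
  {x₂,x₆}  = {x₂} ∪ {x₆}
  {x₃,x₄}  = {x₃} ∪ {x₄}
  {x₃,x₅}  = {x₁,x₂,x₄,x₆}ᶜ
  {x₅,x₆}  = {x₁,x₂,x₃,x₄}ᶜ
  {x₁,x₂,x₅}  = {x₂,x₅} ∪ {x₁,x₂}
  {x₁,x₂,x₆}  = {x₁,x₂} ∪ {x₆}
  {x₁,x₃,x₄}  = {x₃} ∪ {x₁,x₄}
  {x₁,x₄,x₅}  = {x₁} ∪ {x₄,x₅}
  {x₂,x₃,x₄}  = {x₂,x₃} ∪ {x₄}
  {x₂,x₃,x₆}  = {x₂} ∪ {x₃,x₆}
  {x₂,x₄,x₅}  = {x₁,x₃,x₆}ᶜ
  {x₂,x₄,x₆}  = {x₂} ∪ {x₄,x₆}
  {x₂,x₅,x₆}  = {x₂,x₅} ∪ {x₆}
  {x₃,x₄,x₅}  = {x₄,x₅} ∪ {x₃}
  {x₃,x₄,x₆}  = {x₃} ∪ {x₄,x₆}
  {x₃,x₅,x₆}  = {x₁,x₂,x₄}ᶜ
  {x₁,x₃,x₅,x₆}  = {x₁,x₃,x₆} ∪ {x₅}
  {x₂,x₃,x₄,x₅}  = {x₄,x₅} ∪ {x₂,x₃,x₅}
  {x₂,x₃,x₄,x₆}  = {x₂,x₃} ∪ {x₄,x₆}
  {x₂,x₄,x₅,x₆}  = {x₂,x₅} ∪ {x₄,x₆}
  |family| = 60
Iteration 5: +4 →
  {x₁,x₃,x₅}  = {x₂,x₄,x₆}ᶜ
  {x₁,x₅,x₆}  = {x₂,x₃,x₄}ᶜ
  {x₁,x₂,x₅,x₆}  = {x₃,x₄}ᶜ
  {x₁,x₃,x₄,x₅}  = {x₂,x₆}ᶜ
  |family| = 64
Iteration 6: already closed under ᶜ and ∪.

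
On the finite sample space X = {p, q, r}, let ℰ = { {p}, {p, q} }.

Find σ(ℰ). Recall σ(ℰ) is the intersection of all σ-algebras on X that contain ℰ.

σ(ℰ) (8 sets): { {}, {p}, {q}, {r}, {p, q}, {p, r}, {q, r}, X }

Trace:
Initial family (4 sets): { {}, {p}, {p, q}, X }.
Round 1 adds 2:
  {r}  = {p, q}ᶜ
  {q, r}  = {p}ᶜ
  |family| = 6
Round 2: 1 new —
  {p, r}  = {r} ∪ {p}
  |family| = 7
Round 3 adds 1:
  {q}  = {p, r}ᶜ
  |family| = 8
Round 4: no new sets; the family is a σ-algebra.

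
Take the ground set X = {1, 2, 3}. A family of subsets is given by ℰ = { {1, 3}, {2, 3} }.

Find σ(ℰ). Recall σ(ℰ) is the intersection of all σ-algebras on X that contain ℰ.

Take S₀ = ℰ ∪ {∅, X} = { {}, {1, 3}, {2, 3}, X }.
Pass 1. New:
  {1}  = X∖{2, 3}
  {2}  = X∖{1, 3}
  — 6 sets.
Pass 2 adds 1:
  {1, 2}  = {2} ∪ {1}
  — 7 sets.
Pass 3. New:
  {3}  = X∖{1, 2}
  — 8 sets.
Pass 4: no new sets; the family is a σ-algebra.

|σ(ℰ)| = 8.  σ(ℰ) = { {}, {1}, {2}, {3}, {1, 2}, {1, 3}, {2, 3}, X }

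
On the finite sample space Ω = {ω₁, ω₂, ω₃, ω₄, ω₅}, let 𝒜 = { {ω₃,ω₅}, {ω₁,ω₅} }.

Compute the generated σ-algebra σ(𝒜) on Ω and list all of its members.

Seed the family with 𝒜 together with ∅ and Ω: { {}, {ω₁,ω₅}, {ω₃,ω₅}, Ω }.
Pass 1 adds 3:
  {ω₁,ω₂,ω₄}  = complement {ω₃,ω₅}
  {ω₁,ω₃,ω₅}  = {ω₃,ω₅} ∪ {ω₁,ω₅}
  {ω₂,ω₃,ω₄}  = complement {ω₁,ω₅}
  [7 total]
Pass 2: 4 new —
  {ω₂,ω₄}  = complement {ω₁,ω₃,ω₅}
  {ω₁,ω₂,ω₃,ω₄}  = {ω₂,ω₃,ω₄} ∪ {ω₁,ω₂,ω₄}
  {ω₁,ω₂,ω₄,ω₅}  = {ω₁,ω₅} ∪ {ω₁,ω₂,ω₄}
  {ω₂,ω₃,ω₄,ω₅}  = {ω₂,ω₃,ω₄} ∪ {ω₃,ω₅}
  [11 total]
Pass 3 adds 3:
  {ω₁}  = complement {ω₂,ω₃,ω₄,ω₅}
  {ω₃}  = complement {ω₁,ω₂,ω₄,ω₅}
  {ω₅}  = complement {ω₁,ω₂,ω₃,ω₄}
  [14 total]
Pass 4: +2 →
  {ω₁,ω₃}  = {ω₃} ∪ {ω₁}
  {ω₂,ω₄,ω₅}  = {ω₂,ω₄} ∪ {ω₅}
  [16 total]
Pass 5: already closed under ᶜ and ∪.

|σ(𝒜)| = 16.  σ(𝒜) = { {}, {ω₁}, {ω₃}, {ω₅}, {ω₁,ω₃}, {ω₁,ω₅}, {ω₂,ω₄}, {ω₃,ω₅}, {ω₁,ω₂,ω₄}, {ω₁,ω₃,ω₅}, {ω₂,ω₃,ω₄}, {ω₂,ω₄,ω₅}, {ω₁,ω₂,ω₃,ω₄}, {ω₁,ω₂,ω₄,ω₅}, {ω₂,ω₃,ω₄,ω₅}, Ω }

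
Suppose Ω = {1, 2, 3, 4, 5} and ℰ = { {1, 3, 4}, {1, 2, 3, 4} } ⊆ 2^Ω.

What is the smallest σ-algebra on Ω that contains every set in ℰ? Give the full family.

Seed the family with ℰ together with ∅ and Ω: { {}, {1, 3, 4}, {1, 2, 3, 4}, Ω }.
Iteration 1 adds 2:
  {5}  = complement {1, 2, 3, 4}
  {2, 5}  = complement {1, 3, 4}
  — 6 sets.
Iteration 2: +1 →
  {1, 3, 4, 5}  = {1, 3, 4} ∪ {5}
  — 7 sets.
Iteration 3 (1 new):
  {2}  = complement {1, 3, 4, 5}
  — 8 sets.
Iteration 4: already closed under ᶜ and ∪.

Hence σ(ℰ) has 8 members: { {}, {2}, {5}, {2, 5}, {1, 3, 4}, {1, 2, 3, 4}, {1, 3, 4, 5}, Ω }.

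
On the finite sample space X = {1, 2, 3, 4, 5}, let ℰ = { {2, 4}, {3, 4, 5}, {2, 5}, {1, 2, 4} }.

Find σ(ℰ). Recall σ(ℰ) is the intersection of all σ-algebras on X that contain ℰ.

σ(ℰ) = { {}, {1}, {2}, {3}, {4}, {5}, {1, 2}, {1, 3}, {1, 4}, {1, 5}, {2, 3}, {2, 4}, {2, 5}, {3, 4}, {3, 5}, {4, 5}, {1, 2, 3}, {1, 2, 4}, {1, 2, 5}, {1, 3, 4}, {1, 3, 5}, {1, 4, 5}, {2, 3, 4}, {2, 3, 5}, {2, 4, 5}, {3, 4, 5}, {1, 2, 3, 4}, {1, 2, 3, 5}, {1, 2, 4, 5}, {1, 3, 4, 5}, {2, 3, 4, 5}, X }

Derivation:
Start: ℰ ∪ {∅, X} = { {}, {2, 4}, {2, 5}, {1, 2, 4}, {3, 4, 5}, X }.
Round 1 adds 7:
  {1, 2}  = X∖{3, 4, 5}
  {3, 5}  = X∖{1, 2, 4}
  {1, 3, 4}  = X∖{2, 5}
  {1, 3, 5}  = X∖{2, 4}
  {2, 4, 5}  = {2, 5} ∪ {2, 4}
  {1, 2, 4, 5}  = {2, 5} ∪ {1, 2, 4}
  {2, 3, 4, 5}  = {2, 5} ∪ {3, 4, 5}
  |family| = 13
Round 2 adds 8:
  {1}  = X∖{2, 3, 4, 5}
  {3}  = X∖{1, 2, 4, 5}
  {1, 3}  = X∖{2, 4, 5}
  {1, 2, 5}  = {2, 5} ∪ {1, 2}
  {2, 3, 5}  = {2, 5} ∪ {3, 5}
  {1, 2, 3, 4}  = {1, 2} ∪ {1, 3, 4}
  {1, 2, 3, 5}  = {2, 5} ∪ {1, 3, 5}
  {1, 3, 4, 5}  = {3, 4, 5} ∪ {1, 3, 5}
  |family| = 21
Round 3: +7 →
  {2}  = X∖{1, 3, 4, 5}
  {4}  = X∖{1, 2, 3, 5}
  {5}  = X∖{1, 2, 3, 4}
  {1, 4}  = X∖{2, 3, 5}
  {3, 4}  = X∖{1, 2, 5}
  {1, 2, 3}  = {1, 3} ∪ {1, 2}
  {2, 3, 4}  = {2, 4} ∪ {3}
  |family| = 28
Round 4 adds 4:
  {1, 5}  = X∖{2, 3, 4}
  {2, 3}  = {2} ∪ {3}
  {4, 5}  = X∖{1, 2, 3}
  {1, 4, 5}  = {5} ∪ {1, 4}
  |family| = 32
After Round 5 the family is unchanged; done.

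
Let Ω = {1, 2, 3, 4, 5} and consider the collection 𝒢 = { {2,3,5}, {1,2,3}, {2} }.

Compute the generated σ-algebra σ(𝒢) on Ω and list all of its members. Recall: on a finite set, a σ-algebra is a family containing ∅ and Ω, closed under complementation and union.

Start: 𝒢 ∪ {∅, Ω} = { ∅, {2}, {1,2,3}, {2,3,5}, Ω }.
Iteration 1. New:
  {1,4}  = {2,3,5}ᶜ
  {4,5}  = {1,2,3}ᶜ
  {1,2,3,5}  = {2,3,5} ∪ {1,2,3}
  {1,3,4,5}  = {2}ᶜ
  [9 total]
Iteration 2 adds 6:
  {4}  = {1,2,3,5}ᶜ
  {1,2,4}  = {2} ∪ {1,4}
  {1,4,5}  = {4,5} ∪ {1,4}
  {2,4,5}  = {2} ∪ {4,5}
  {1,2,3,4}  = {1,2,3} ∪ {1,4}
  {2,3,4,5}  = {4,5} ∪ {2,3,5}
  [15 total]
Iteration 3: +7 →
  {1}  = {2,3,4,5}ᶜ
  {5}  = {1,2,3,4}ᶜ
  {1,3}  = {2,4,5}ᶜ
  {2,3}  = {1,4,5}ᶜ
  {2,4}  = {4} ∪ {2}
  {3,5}  = {1,2,4}ᶜ
  {1,2,4,5}  = {4,5} ∪ {1,2,4}
  [22 total]
Iteration 4: +8 →
  {3}  = {1,2,4,5}ᶜ
  {1,2}  = {2} ∪ {1}
  {1,5}  = {5} ∪ {1}
  {2,5}  = {2} ∪ {5}
  {1,3,4}  = {1,4} ∪ {1,3}
  {1,3,5}  = {2,4}ᶜ
  {2,3,4}  = {2,4} ∪ {2,3}
  {3,4,5}  = {4,5} ∪ {3,5}
  [30 total]
Iteration 5. New:
  {3,4}  = {3} ∪ {4}
  {1,2,5}  = {2,5} ∪ {1,2}
  [32 total]
After Iteration 6 the family is unchanged; done.

σ(𝒢) = { ∅, {1}, {2}, {3}, {4}, {5}, {1,2}, {1,3}, {1,4}, {1,5}, {2,3}, {2,4}, {2,5}, {3,4}, {3,5}, {4,5}, {1,2,3}, {1,2,4}, {1,2,5}, {1,3,4}, {1,3,5}, {1,4,5}, {2,3,4}, {2,3,5}, {2,4,5}, {3,4,5}, {1,2,3,4}, {1,2,3,5}, {1,2,4,5}, {1,3,4,5}, {2,3,4,5}, Ω }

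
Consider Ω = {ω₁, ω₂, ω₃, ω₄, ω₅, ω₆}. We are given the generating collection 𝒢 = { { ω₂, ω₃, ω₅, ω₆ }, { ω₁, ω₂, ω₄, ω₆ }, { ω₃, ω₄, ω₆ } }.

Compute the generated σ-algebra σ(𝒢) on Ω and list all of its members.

σ(𝒢) (64 sets): { ∅, { ω₁ }, { ω₂ }, { ω₃ }, { ω₄ }, { ω₅ }, { ω₆ }, { ω₁, ω₂ }, { ω₁, ω₃ }, { ω₁, ω₄ }, { ω₁, ω₅ }, { ω₁, ω₆ }, { ω₂, ω₃ }, { ω₂, ω₄ }, { ω₂, ω₅ }, { ω₂, ω₆ }, { ω₃, ω₄ }, { ω₃, ω₅ }, { ω₃, ω₆ }, { ω₄, ω₅ }, { ω₄, ω₆ }, { ω₅, ω₆ }, { ω₁, ω₂, ω₃ }, { ω₁, ω₂, ω₄ }, { ω₁, ω₂, ω₅ }, { ω₁, ω₂, ω₆ }, { ω₁, ω₃, ω₄ }, { ω₁, ω₃, ω₅ }, { ω₁, ω₃, ω₆ }, { ω₁, ω₄, ω₅ }, { ω₁, ω₄, ω₆ }, { ω₁, ω₅, ω₆ }, { ω₂, ω₃, ω₄ }, { ω₂, ω₃, ω₅ }, { ω₂, ω₃, ω₆ }, { ω₂, ω₄, ω₅ }, { ω₂, ω₄, ω₆ }, { ω₂, ω₅, ω₆ }, { ω₃, ω₄, ω₅ }, { ω₃, ω₄, ω₆ }, { ω₃, ω₅, ω₆ }, { ω₄, ω₅, ω₆ }, { ω₁, ω₂, ω₃, ω₄ }, { ω₁, ω₂, ω₃, ω₅ }, { ω₁, ω₂, ω₃, ω₆ }, { ω₁, ω₂, ω₄, ω₅ }, { ω₁, ω₂, ω₄, ω₆ }, { ω₁, ω₂, ω₅, ω₆ }, { ω₁, ω₃, ω₄, ω₅ }, { ω₁, ω₃, ω₄, ω₆ }, { ω₁, ω₃, ω₅, ω₆ }, { ω₁, ω₄, ω₅, ω₆ }, { ω₂, ω₃, ω₄, ω₅ }, { ω₂, ω₃, ω₄, ω₆ }, { ω₂, ω₃, ω₅, ω₆ }, { ω₂, ω₄, ω₅, ω₆ }, { ω₃, ω₄, ω₅, ω₆ }, { ω₁, ω₂, ω₃, ω₄, ω₅ }, { ω₁, ω₂, ω₃, ω₄, ω₆ }, { ω₁, ω₂, ω₃, ω₅, ω₆ }, { ω₁, ω₂, ω₄, ω₅, ω₆ }, { ω₁, ω₃, ω₄, ω₅, ω₆ }, { ω₂, ω₃, ω₄, ω₅, ω₆ }, Ω }

Working:
Start: 𝒢 ∪ {∅, Ω} = { ∅, { ω₃, ω₄, ω₆ }, { ω₁, ω₂, ω₄, ω₆ }, { ω₂, ω₃, ω₅, ω₆ }, Ω }.
Step 1: +5 →
  { ω₁, ω₄ }  = Ω∖{ ω₂, ω₃, ω₅, ω₆ }
  { ω₃, ω₅ }  = Ω∖{ ω₁, ω₂, ω₄, ω₆ }
  { ω₁, ω₂, ω₅ }  = Ω∖{ ω₃, ω₄, ω₆ }
  { ω₁, ω₂, ω₃, ω₄, ω₆ }  = { ω₁, ω₂, ω₄, ω₆ } ∪ { ω₃, ω₄, ω₆ }
  { ω₂, ω₃, ω₄, ω₅, ω₆ }  = { ω₃, ω₄, ω₆ } ∪ { ω₂, ω₃, ω₅, ω₆ }
  (now 10)
Step 2. New:
  { ω₁ }  = Ω∖{ ω₂, ω₃, ω₄, ω₅, ω₆ }
  { ω₅ }  = Ω∖{ ω₁, ω₂, ω₃, ω₄, ω₆ }
  { ω₁, ω₂, ω₃, ω₅ }  = { ω₁, ω₂, ω₅ } ∪ { ω₃, ω₅ }
  { ω₁, ω₂, ω₄, ω₅ }  = { ω₁, ω₂, ω₅ } ∪ { ω₁, ω₄ }
  { ω₁, ω₃, ω₄, ω₅ }  = { ω₁, ω₄ } ∪ { ω₃, ω₅ }
  { ω₁, ω₃, ω₄, ω₆ }  = { ω₁, ω₄ } ∪ { ω₃, ω₄, ω₆ }
  { ω₃, ω₄, ω₅, ω₆ }  = { ω₃, ω₅ } ∪ { ω₃, ω₄, ω₆ }
  { ω₁, ω₂, ω₃, ω₅, ω₆ }  = { ω₁, ω₂, ω₅ } ∪ { ω₂, ω₃, ω₅, ω₆ }
  { ω₁, ω₂, ω₄, ω₅, ω₆ }  = { ω₁, ω₂, ω₄, ω₆ } ∪ { ω₁, ω₂, ω₅ }
  (now 19)
Step 3: 12 new —
  { ω₃ }  = Ω∖{ ω₁, ω₂, ω₄, ω₅, ω₆ }
  { ω₄ }  = Ω∖{ ω₁, ω₂, ω₃, ω₅, ω₆ }
  { ω₁, ω₂ }  = Ω∖{ ω₃, ω₄, ω₅, ω₆ }
  { ω₁, ω₅ }  = { ω₅ } ∪ { ω₁ }
  { ω₂, ω₅ }  = Ω∖{ ω₁, ω₃, ω₄, ω₆ }
  { ω₂, ω₆ }  = Ω∖{ ω₁, ω₃, ω₄, ω₅ }
  { ω₃, ω₆ }  = Ω∖{ ω₁, ω₂, ω₄, ω₅ }
  { ω₄, ω₆ }  = Ω∖{ ω₁, ω₂, ω₃, ω₅ }
  { ω₁, ω₃, ω₅ }  = { ω₃, ω₅ } ∪ { ω₁ }
  { ω₁, ω₄, ω₅ }  = { ω₁, ω₄ } ∪ { ω₅ }
  { ω₁, ω₂, ω₃, ω₄, ω₅ }  = { ω₁, ω₄ } ∪ { ω₁, ω₂, ω₃, ω₅ }
  { ω₁, ω₃, ω₄, ω₅, ω₆ }  = { ω₁, ω₄ } ∪ { ω₃, ω₄, ω₅, ω₆ }
  (now 31)
Step 4 (25 new):
  { ω₂ }  = Ω∖{ ω₁, ω₃, ω₄, ω₅, ω₆ }
  { ω₆ }  = Ω∖{ ω₁, ω₂, ω₃, ω₄, ω₅ }
  { ω₁, ω₃ }  = { ω₁ } ∪ { ω₃ }
  { ω₃, ω₄ }  = { ω₃ } ∪ { ω₄ }
  { ω₄, ω₅ }  = { ω₅ } ∪ { ω₄ }
  { ω₁, ω₂, ω₃ }  = { ω₁, ω₂ } ∪ { ω₃ }
  { ω₁, ω₂, ω₄ }  = { ω₁, ω₂ } ∪ { ω₁, ω₄ }
  { ω₁, ω₂, ω₆ }  = { ω₁, ω₂ } ∪ { ω₂, ω₆ }
  { ω₁, ω₃, ω₄ }  = { ω₃ } ∪ { ω₁, ω₄ }
  { ω₁, ω₃, ω₆ }  = { ω₁ } ∪ { ω₃, ω₆ }
  { ω₁, ω₄, ω₆ }  = { ω₁ } ∪ { ω₄, ω₆ }
  { ω₂, ω₃, ω₅ }  = { ω₂, ω₅ } ∪ { ω₃ }
  { ω₂, ω₃, ω₆ }  = Ω∖{ ω₁, ω₄, ω₅ }
  { ω₂, ω₄, ω₅ }  = { ω₂, ω₅ } ∪ { ω₄ }
  { ω₂, ω₄, ω₆ }  = Ω∖{ ω₁, ω₃, ω₅ }
  { ω₂, ω₅, ω₆ }  = { ω₂, ω₅ } ∪ { ω₂, ω₆ }
  { ω₃, ω₄, ω₅ }  = { ω₃, ω₅ } ∪ { ω₄ }
  { ω₃, ω₅, ω₆ }  = { ω₅ } ∪ { ω₃, ω₆ }
  { ω₄, ω₅, ω₆ }  = { ω₅ } ∪ { ω₄, ω₆ }
  { ω₁, ω₂, ω₃, ω₆ }  = { ω₁, ω₂ } ∪ { ω₃, ω₆ }
  { ω₁, ω₂, ω₅, ω₆ }  = { ω₂, ω₆ } ∪ { ω₁, ω₂, ω₅ }
  { ω₁, ω₃, ω₅, ω₆ }  = { ω₁, ω₃, ω₅ } ∪ { ω₃, ω₆ }
  { ω₁, ω₄, ω₅, ω₆ }  = { ω₁, ω₄, ω₅ } ∪ { ω₄, ω₆ }
  { ω₂, ω₃, ω₄, ω₆ }  = Ω∖{ ω₁, ω₅ }
  { ω₂, ω₄, ω₅, ω₆ }  = { ω₂, ω₅ } ∪ { ω₄, ω₆ }
  (now 56)
Step 5. New:
  { ω₁, ω₆ }  = { ω₁ } ∪ { ω₆ }
  { ω₂, ω₃ }  = Ω∖{ ω₁, ω₄, ω₅, ω₆ }
  { ω₂, ω₄ }  = Ω∖{ ω₁, ω₃, ω₅, ω₆ }
  { ω₅, ω₆ }  = { ω₆ } ∪ { ω₅ }
  { ω₁, ω₅, ω₆ }  = { ω₁, ω₅ } ∪ { ω₆ }
  { ω₂, ω₃, ω₄ }  = { ω₃, ω₄ } ∪ { ω₂ }
  { ω₁, ω₂, ω₃, ω₄ }  = { ω₃, ω₄ } ∪ { ω₁, ω₂, ω₃ }
  { ω₂, ω₃, ω₄, ω₅ }  = { ω₃, ω₄ } ∪ { ω₂, ω₄, ω₅ }
  (now 64)
Step 6: closed — nothing new.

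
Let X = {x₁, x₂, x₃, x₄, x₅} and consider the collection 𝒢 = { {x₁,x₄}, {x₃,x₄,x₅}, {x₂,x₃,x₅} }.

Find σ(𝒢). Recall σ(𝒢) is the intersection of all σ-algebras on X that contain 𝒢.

Start: 𝒢 ∪ {∅, X} = { {}, {x₁,x₄}, {x₂,x₃,x₅}, {x₃,x₄,x₅}, X }.
Step 1. New:
  {x₁,x₂}  = {x₃,x₄,x₅}ᶜ
  {x₁,x₃,x₄,x₅}  = {x₃,x₄,x₅} ∪ {x₁,x₄}
  {x₂,x₃,x₄,x₅}  = {x₃,x₄,x₅} ∪ {x₂,x₃,x₅}
  [8 total]
Step 2 (4 new):
  {x₁}  = {x₂,x₃,x₄,x₅}ᶜ
  {x₂}  = {x₁,x₃,x₄,x₅}ᶜ
  {x₁,x₂,x₄}  = {x₁,x₄} ∪ {x₁,x₂}
  {x₁,x₂,x₃,x₅}  = {x₂,x₃,x₅} ∪ {x₁,x₂}
  [12 total]
Step 3 (2 new):
  {x₄}  = {x₁,x₂,x₃,x₅}ᶜ
  {x₃,x₅}  = {x₁,x₂,x₄}ᶜ
  [14 total]
Step 4 (2 new):
  {x₂,x₄}  = {x₄} ∪ {x₂}
  {x₁,x₃,x₅}  = {x₃,x₅} ∪ {x₁}
  [16 total]
After Step 5 the family is unchanged; done.

Hence σ(𝒢) has 16 members: { {}, {x₁}, {x₂}, {x₄}, {x₁,x₂}, {x₁,x₄}, {x₂,x₄}, {x₃,x₅}, {x₁,x₂,x₄}, {x₁,x₃,x₅}, {x₂,x₃,x₅}, {x₃,x₄,x₅}, {x₁,x₂,x₃,x₅}, {x₁,x₃,x₄,x₅}, {x₂,x₃,x₄,x₅}, X }.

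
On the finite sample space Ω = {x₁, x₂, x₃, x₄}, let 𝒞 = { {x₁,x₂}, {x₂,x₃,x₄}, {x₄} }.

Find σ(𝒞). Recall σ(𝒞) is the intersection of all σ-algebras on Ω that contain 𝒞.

Answer: σ(𝒞) = { {}, {x₁}, {x₂}, {x₃}, {x₄}, {x₁,x₂}, {x₁,x₃}, {x₁,x₄}, {x₂,x₃}, {x₂,x₄}, {x₃,x₄}, {x₁,x₂,x₃}, {x₁,x₂,x₄}, {x₁,x₃,x₄}, {x₂,x₃,x₄}, Ω }

Trace:
Initial family (5 sets): { {}, {x₄}, {x₁,x₂}, {x₂,x₃,x₄}, Ω }.
Pass 1 (4 new):
  {x₁}  = complement {x₂,x₃,x₄}
  {x₃,x₄}  = complement {x₁,x₂}
  {x₁,x₂,x₃}  = complement {x₄}
  {x₁,x₂,x₄}  = {x₁,x₂} ∪ {x₄}
  |family| = 9
Pass 2: +3 →
  {x₃}  = complement {x₁,x₂,x₄}
  {x₁,x₄}  = {x₄} ∪ {x₁}
  {x₁,x₃,x₄}  = {x₃,x₄} ∪ {x₁}
  |family| = 12
Pass 3. New:
  {x₂}  = complement {x₁,x₃,x₄}
  {x₁,x₃}  = {x₃} ∪ {x₁}
  {x₂,x₃}  = complement {x₁,x₄}
  |family| = 15
Pass 4: 1 new —
  {x₂,x₄}  = complement {x₁,x₃}
  |family| = 16
Pass 5: closed — nothing new.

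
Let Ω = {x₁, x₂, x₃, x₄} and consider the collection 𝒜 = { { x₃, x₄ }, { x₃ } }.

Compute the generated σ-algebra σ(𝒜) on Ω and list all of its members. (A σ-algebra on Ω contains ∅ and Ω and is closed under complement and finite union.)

Start: 𝒜 ∪ {∅, Ω} = { {}, { x₃ }, { x₃, x₄ }, Ω }.
Step 1 adds 2:
  { x₁, x₂ }  = Ω∖{ x₃, x₄ }
  { x₁, x₂, x₄ }  = Ω∖{ x₃ }
  — 6 sets.
Step 2. New:
  { x₁, x₂, x₃ }  = { x₃ } ∪ { x₁, x₂ }
  — 7 sets.
Step 3: +1 →
  { x₄ }  = Ω∖{ x₁, x₂, x₃ }
  — 8 sets.
Step 4: no new sets; the family is a σ-algebra.

|σ(𝒜)| = 8.  σ(𝒜) = { {}, { x₃ }, { x₄ }, { x₁, x₂ }, { x₃, x₄ }, { x₁, x₂, x₃ }, { x₁, x₂, x₄ }, Ω }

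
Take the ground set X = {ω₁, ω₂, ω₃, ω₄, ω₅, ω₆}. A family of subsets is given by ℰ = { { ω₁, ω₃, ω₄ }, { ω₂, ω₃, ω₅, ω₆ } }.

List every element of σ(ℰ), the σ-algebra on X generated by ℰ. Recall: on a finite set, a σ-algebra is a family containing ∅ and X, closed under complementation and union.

σ(ℰ) (8 sets): { {}, { ω₃ }, { ω₁, ω₄ }, { ω₁, ω₃, ω₄ }, { ω₂, ω₅, ω₆ }, { ω₂, ω₃, ω₅, ω₆ }, { ω₁, ω₂, ω₄, ω₅, ω₆ }, X }

Trace:
Seed the family with ℰ together with ∅ and X: { {}, { ω₁, ω₃, ω₄ }, { ω₂, ω₃, ω₅, ω₆ }, X }.
Round 1 adds 2:
  { ω₁, ω₄ }  = complement { ω₂, ω₃, ω₅, ω₆ }
  { ω₂, ω₅, ω₆ }  = complement { ω₁, ω₃, ω₄ }
  (now 6)
Round 2. New:
  { ω₁, ω₂, ω₄, ω₅, ω₆ }  = { ω₁, ω₄ } ∪ { ω₂, ω₅, ω₆ }
  (now 7)
Round 3 adds 1:
  { ω₃ }  = complement { ω₁, ω₂, ω₄, ω₅, ω₆ }
  (now 8)
Round 4: already closed under ᶜ and ∪.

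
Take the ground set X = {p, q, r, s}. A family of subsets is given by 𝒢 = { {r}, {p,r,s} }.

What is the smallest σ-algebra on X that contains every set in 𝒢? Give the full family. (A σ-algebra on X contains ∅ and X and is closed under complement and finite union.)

Seed the family with 𝒢 together with ∅ and X: { ∅, {r}, {p,r,s}, X }.
Step 1 adds 2:
  {q}  = {p,r,s}ᶜ
  {p,q,s}  = {r}ᶜ
  — 6 sets.
Step 2: 1 new —
  {q,r}  = {r} ∪ {q}
  — 7 sets.
Step 3. New:
  {p,s}  = {q,r}ᶜ
  — 8 sets.
Step 4: stable.

Hence σ(𝒢) has 8 members: { ∅, {q}, {r}, {p,s}, {q,r}, {p,q,s}, {p,r,s}, X }.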